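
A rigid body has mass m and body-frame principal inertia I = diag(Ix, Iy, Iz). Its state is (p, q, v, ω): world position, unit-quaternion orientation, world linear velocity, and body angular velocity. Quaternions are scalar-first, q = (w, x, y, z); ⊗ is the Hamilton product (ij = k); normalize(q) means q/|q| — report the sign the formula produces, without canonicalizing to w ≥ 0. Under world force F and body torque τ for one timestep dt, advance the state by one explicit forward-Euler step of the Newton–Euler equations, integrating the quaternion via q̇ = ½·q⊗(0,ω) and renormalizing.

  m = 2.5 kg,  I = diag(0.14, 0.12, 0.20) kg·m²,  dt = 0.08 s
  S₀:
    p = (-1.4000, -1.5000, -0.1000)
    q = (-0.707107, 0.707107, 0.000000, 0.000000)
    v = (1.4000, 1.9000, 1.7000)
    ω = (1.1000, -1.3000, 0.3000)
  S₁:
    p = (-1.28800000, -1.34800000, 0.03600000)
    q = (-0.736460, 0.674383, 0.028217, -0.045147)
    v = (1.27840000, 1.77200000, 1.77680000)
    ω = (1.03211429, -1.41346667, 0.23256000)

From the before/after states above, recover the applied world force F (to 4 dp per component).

F = (-3.8000, -4.0000, 2.4000)

Δv = v₁−v₀ = (-0.12160000, -0.12800000, 0.07680000)
applied force F = (-3.8000, -4.0000, 2.4000)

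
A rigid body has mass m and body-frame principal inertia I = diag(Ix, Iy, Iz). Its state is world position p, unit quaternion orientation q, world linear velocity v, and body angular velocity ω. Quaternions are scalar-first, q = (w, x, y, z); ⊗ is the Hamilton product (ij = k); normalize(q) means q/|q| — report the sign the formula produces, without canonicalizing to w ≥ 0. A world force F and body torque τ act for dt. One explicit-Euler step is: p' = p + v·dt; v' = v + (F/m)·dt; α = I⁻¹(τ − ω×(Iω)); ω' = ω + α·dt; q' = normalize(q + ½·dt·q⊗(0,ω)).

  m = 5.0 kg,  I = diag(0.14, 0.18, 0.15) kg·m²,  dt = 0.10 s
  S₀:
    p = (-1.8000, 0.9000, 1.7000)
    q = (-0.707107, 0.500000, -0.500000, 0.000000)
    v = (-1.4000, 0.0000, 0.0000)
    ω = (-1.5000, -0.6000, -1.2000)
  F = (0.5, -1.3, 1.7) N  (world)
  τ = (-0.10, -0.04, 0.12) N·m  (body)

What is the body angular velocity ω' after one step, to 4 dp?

gyro term ω×Iω = (-0.0216, -0.0180, 0.0360)
α = I⁻¹(τ − ω×Iω) = (-0.5600, -0.1222, 0.5600)
ω + α·dt = (-1.5560, -0.6122, -1.1440)

ω' = (-1.5560, -0.6122, -1.1440)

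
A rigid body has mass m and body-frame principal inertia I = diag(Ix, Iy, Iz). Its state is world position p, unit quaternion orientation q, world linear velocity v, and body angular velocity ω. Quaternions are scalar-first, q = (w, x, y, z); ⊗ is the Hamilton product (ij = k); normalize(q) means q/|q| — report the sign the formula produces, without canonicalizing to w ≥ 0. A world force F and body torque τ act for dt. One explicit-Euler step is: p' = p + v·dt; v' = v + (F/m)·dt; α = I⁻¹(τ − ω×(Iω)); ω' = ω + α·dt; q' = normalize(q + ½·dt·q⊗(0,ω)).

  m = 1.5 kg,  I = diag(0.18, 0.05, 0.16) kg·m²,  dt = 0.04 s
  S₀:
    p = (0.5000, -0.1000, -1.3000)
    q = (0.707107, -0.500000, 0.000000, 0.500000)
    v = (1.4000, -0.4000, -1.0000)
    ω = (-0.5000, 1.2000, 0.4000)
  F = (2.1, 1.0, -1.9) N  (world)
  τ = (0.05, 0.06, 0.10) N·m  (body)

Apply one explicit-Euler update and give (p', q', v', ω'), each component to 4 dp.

p' = (0.5560, -0.1160, -1.3400)
q' = (0.6978, -0.5189, 0.0160, 0.4935)
v' = (1.4560, -0.3733, -1.0507)
ω' = (-0.5006, 1.2512, 0.4055)

p' = p + v·dt = (0.5560, -0.1160, -1.3400)
v' = v + a·dt = (1.4560, -0.3733, -1.0507)
gyro term ω×Iω = (0.0528, -0.0040, 0.0780)
(τ − ω×Iω)/I = (-0.0156, 1.2800, 0.1375)
ω' = ω + α·dt = (-0.5006, 1.2512, 0.4055)
q⊗(0,ω) = (-0.4500000, -0.9535535, 0.7985284, -0.3171572)
q' = normalize(q + ½dt·q⊗(0,ω)) = (0.6978, -0.5189, 0.0160, 0.4935)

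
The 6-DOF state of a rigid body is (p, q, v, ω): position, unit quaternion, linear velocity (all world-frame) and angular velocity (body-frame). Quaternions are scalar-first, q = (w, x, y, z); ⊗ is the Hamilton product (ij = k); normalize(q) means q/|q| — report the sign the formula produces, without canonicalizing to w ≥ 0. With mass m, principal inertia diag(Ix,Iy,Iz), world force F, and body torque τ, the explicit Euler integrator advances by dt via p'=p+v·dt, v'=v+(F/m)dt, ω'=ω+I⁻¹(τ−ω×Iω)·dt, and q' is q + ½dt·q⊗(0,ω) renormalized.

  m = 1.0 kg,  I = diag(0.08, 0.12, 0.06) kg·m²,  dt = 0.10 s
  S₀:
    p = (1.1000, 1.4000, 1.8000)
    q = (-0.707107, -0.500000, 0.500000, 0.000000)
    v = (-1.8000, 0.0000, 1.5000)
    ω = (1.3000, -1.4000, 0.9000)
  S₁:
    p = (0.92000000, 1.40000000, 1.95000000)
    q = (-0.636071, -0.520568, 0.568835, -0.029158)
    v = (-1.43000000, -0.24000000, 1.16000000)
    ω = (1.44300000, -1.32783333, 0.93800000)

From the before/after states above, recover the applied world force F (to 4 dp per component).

F = (3.7000, -2.4000, -3.4000)

v₁ − v₀ = (0.37000000, -0.24000000, -0.34000000)
m·(v₁−v₀)/dt = (3.7000, -2.4000, -3.4000)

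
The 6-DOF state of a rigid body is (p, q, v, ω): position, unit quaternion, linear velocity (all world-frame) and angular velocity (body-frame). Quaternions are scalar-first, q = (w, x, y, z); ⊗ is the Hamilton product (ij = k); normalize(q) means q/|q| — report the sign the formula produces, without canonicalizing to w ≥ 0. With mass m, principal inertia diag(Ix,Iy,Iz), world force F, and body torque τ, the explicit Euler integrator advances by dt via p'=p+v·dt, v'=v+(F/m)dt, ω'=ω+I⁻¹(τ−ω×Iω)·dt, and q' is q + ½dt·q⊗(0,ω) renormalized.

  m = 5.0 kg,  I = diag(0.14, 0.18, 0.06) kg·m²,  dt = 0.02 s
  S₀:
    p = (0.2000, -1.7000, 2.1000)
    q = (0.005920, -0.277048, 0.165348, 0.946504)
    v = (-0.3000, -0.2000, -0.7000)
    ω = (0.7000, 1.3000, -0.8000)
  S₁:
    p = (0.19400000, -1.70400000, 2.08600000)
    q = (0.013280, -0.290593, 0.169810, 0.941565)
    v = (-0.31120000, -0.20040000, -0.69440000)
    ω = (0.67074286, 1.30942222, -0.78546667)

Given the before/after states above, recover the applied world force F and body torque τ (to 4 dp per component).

v₁ − v₀ = (-0.01120000, -0.00040000, 0.00560000)
applied force F = (-2.8000, -0.1000, 1.4000)
ω₁ − ω₀ = (-0.02925714, 0.00942222, 0.01453333)
gyro term ω₀×Iω₀ = (0.1248, -0.0448, 0.0364)
applied torque τ = (-0.0800, 0.0400, 0.0800)

F = (-2.8000, -0.1000, 1.4000)
τ = (-0.0800, 0.0400, 0.0800)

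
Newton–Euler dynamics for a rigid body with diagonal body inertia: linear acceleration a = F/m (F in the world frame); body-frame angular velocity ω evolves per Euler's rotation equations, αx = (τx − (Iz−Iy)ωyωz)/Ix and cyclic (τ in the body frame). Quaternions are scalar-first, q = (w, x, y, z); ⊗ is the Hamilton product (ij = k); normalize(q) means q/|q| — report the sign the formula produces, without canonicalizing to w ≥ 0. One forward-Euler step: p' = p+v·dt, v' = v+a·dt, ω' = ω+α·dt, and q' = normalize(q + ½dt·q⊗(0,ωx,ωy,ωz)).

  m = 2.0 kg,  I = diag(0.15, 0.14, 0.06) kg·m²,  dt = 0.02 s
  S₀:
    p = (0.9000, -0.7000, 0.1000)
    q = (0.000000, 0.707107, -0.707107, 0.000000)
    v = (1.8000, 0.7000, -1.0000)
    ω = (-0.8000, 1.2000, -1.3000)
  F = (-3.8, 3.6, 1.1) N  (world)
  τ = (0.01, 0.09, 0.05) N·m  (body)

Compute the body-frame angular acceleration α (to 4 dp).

α = (-0.7653, -0.0257, 0.6733)

precession coupling ω×(Iω) = (0.1248, 0.0936, 0.0096)
(τ − ω×Iω)/I = (-0.7653, -0.0257, 0.6733)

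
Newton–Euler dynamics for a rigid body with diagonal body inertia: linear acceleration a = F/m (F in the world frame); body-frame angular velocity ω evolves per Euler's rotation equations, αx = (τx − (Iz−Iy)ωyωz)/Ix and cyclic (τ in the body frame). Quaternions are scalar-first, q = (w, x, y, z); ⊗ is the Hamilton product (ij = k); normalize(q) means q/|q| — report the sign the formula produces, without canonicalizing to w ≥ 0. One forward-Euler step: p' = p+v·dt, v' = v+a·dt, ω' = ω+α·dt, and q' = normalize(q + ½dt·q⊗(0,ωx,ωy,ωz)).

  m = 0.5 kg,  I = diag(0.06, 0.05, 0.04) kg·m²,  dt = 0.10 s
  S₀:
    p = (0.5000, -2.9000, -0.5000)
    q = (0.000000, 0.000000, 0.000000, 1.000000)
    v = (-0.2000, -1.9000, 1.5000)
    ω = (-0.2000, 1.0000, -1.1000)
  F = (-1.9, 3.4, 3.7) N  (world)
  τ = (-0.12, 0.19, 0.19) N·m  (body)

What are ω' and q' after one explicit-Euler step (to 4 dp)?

angular accel α = (-2.1833, 3.7120, 4.7000)
new body rate ω' = (-0.4183, 1.3712, -0.6300)
Hamilton product q⊗(0,ω) = (1.1000000, -1.0000000, -0.2000000, 0.0000000)
q' = normalize(q + ½dt·q⊗(0,ω)) = (0.0548, -0.0499, -0.0100, 0.9972)

ω' = (-0.4183, 1.3712, -0.6300)
q' = (0.0548, -0.0499, -0.0100, 0.9972)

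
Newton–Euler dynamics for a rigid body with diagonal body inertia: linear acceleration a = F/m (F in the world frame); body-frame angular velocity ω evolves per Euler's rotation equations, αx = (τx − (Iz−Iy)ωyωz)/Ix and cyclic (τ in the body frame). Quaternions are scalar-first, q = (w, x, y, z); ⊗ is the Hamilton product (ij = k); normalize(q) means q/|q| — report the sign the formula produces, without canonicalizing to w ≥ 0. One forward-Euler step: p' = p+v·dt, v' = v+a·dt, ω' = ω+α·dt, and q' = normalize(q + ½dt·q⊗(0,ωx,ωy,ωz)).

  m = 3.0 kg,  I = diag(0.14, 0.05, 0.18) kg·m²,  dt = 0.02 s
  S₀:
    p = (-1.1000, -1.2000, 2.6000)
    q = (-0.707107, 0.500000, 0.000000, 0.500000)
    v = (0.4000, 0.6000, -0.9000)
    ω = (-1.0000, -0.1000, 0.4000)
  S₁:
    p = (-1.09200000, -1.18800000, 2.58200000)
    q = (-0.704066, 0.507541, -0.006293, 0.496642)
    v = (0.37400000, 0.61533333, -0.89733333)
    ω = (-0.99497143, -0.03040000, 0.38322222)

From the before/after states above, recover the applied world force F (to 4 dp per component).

F = (-3.9000, 2.3000, 0.4000)

v₁ − v₀ = (-0.02600000, 0.01533333, 0.00266667)
applied force F = (-3.9000, 2.3000, 0.4000)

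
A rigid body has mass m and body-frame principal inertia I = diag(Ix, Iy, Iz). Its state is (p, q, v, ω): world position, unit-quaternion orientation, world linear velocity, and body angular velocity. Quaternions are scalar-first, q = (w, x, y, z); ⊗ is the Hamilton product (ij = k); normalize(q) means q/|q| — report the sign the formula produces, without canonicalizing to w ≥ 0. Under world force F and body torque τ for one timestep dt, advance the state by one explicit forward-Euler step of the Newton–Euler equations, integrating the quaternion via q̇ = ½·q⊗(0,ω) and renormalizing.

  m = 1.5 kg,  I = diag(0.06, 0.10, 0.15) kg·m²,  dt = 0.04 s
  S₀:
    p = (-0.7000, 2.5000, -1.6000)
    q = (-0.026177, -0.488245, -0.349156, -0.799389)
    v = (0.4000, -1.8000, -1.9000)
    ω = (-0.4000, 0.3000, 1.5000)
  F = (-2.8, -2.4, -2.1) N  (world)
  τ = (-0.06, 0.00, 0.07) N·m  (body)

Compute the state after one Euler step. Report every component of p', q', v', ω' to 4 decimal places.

p' = (-0.6840, 2.4280, -1.6760)
q' = (-0.0040, -0.4935, -0.3281, -0.8055)
v' = (0.3253, -1.8640, -1.9560)
ω' = (-0.4550, 0.2784, 1.5199)

ω×(Iω) gyroscopic = (0.0225, 0.0540, -0.0048)
α = I⁻¹(τ − ω×Iω) = (-1.3750, -0.5400, 0.4987)
new body rate ω' = (-0.4550, 0.2784, 1.5199)
Hamilton product q⊗(0,ω) = (1.1085323, -0.2734465, 1.0442700, -0.3254014)
q + ½dt·q⊗(0,ω), renormalized = (-0.0040, -0.4935, -0.3281, -0.8055)
a = (-1.8667, -1.6000, -1.4000)
new position p' = (-0.6840, 2.4280, -1.6760)
v' = v + a·dt = (0.3253, -1.8640, -1.9560)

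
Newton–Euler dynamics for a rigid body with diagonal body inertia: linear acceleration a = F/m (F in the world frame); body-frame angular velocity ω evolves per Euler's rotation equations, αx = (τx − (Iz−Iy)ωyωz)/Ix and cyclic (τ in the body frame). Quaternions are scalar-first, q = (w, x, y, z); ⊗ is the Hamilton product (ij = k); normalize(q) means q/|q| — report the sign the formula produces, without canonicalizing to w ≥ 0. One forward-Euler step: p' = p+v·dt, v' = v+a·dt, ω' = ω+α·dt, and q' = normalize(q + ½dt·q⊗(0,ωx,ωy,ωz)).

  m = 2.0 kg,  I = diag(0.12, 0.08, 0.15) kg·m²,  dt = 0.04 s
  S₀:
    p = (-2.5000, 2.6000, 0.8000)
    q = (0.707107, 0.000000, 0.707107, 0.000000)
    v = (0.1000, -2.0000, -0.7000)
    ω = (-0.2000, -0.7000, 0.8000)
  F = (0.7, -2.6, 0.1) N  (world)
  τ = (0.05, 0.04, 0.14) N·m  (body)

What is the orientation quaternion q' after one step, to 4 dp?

q' = (0.7168, 0.0085, 0.6970, 0.0141)

2q̇ = q⊗(0,ω) = (0.4949749, 0.4242642, -0.4949749, 0.7071070)
q' = normalize(q + ½dt·q⊗(0,ω)) = (0.7168, 0.0085, 0.6970, 0.0141)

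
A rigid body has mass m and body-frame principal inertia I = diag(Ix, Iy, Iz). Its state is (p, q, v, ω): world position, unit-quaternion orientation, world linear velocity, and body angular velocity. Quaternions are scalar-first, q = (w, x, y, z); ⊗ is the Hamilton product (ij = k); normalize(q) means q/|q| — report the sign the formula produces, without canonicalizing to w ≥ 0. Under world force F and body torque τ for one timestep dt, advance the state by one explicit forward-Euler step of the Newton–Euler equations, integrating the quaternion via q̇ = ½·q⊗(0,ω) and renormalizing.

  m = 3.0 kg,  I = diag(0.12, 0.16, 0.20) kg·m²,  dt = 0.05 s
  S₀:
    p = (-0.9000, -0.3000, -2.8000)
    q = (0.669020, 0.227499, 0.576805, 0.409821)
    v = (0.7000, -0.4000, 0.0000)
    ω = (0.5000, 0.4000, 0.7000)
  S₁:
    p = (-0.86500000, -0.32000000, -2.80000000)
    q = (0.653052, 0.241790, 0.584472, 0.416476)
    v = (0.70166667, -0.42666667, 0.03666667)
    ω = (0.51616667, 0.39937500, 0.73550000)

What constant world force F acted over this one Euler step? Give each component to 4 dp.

F = (0.1000, -1.6000, 2.2000)

Δv = v₁−v₀ = (0.00166667, -0.02666667, 0.03666667)
m·(v₁−v₀)/dt = (0.1000, -1.6000, 2.2000)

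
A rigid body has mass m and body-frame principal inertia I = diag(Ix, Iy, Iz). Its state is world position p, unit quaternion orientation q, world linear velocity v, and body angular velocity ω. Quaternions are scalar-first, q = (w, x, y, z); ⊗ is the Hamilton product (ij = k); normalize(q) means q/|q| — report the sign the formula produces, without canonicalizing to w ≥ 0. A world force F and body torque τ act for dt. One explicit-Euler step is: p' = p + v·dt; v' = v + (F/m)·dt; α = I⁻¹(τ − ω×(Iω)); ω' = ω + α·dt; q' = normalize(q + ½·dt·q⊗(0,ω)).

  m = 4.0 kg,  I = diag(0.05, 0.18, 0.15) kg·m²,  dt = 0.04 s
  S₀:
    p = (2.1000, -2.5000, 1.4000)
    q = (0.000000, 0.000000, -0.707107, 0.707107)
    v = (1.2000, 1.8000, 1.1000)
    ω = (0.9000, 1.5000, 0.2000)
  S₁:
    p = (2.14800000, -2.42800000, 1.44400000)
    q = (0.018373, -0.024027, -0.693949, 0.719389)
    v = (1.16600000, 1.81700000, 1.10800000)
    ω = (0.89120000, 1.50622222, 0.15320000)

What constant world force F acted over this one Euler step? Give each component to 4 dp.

F = (-3.4000, 1.7000, 0.8000)

Δv = v₁−v₀ = (-0.03400000, 0.01700000, 0.00800000)
m·(v₁−v₀)/dt = (-3.4000, 1.7000, 0.8000)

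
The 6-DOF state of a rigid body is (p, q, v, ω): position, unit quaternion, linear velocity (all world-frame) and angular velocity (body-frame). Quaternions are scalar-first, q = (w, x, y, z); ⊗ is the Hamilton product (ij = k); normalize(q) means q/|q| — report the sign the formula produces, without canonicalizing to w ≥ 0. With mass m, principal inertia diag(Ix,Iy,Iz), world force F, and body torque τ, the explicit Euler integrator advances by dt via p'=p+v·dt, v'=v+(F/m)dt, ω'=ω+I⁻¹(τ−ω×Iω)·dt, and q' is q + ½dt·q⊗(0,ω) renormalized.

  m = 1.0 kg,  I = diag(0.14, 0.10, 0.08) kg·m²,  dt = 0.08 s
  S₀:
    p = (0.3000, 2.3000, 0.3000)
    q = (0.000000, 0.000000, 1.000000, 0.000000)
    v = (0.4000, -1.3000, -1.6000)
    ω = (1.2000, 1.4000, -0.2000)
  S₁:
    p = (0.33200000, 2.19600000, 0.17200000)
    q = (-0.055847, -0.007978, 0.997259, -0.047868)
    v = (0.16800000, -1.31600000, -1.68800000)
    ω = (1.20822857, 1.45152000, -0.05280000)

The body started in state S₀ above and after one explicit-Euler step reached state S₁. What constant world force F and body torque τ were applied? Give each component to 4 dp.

F = (-2.9000, -0.2000, -1.1000)
τ = (0.0200, 0.0500, 0.0800)

rate change Δω = (0.00822857, 0.05152000, 0.14720000)
gyro term ω₀×Iω₀ = (0.0056, -0.0144, -0.0672)
I·α + gyro = (0.0200, 0.0500, 0.0800)
velocity change Δv = (-0.23200000, -0.01600000, -0.08800000)
m·(v₁−v₀)/dt = (-2.9000, -0.2000, -1.1000)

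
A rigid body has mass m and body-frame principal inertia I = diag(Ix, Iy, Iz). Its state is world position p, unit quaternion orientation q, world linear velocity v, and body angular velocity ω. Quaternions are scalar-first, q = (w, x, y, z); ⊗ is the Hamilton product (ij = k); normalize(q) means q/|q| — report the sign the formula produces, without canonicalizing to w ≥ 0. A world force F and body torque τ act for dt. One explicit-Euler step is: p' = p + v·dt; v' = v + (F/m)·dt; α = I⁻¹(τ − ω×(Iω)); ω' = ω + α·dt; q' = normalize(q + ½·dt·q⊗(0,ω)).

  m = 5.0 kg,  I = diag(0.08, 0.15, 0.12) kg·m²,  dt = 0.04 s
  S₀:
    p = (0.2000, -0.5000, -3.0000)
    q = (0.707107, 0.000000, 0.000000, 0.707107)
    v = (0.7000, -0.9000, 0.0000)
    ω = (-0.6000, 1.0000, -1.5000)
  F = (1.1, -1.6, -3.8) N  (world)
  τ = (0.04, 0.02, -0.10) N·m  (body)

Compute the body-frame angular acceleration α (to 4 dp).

precession coupling ω×(Iω) = (0.0450, -0.0360, -0.0420)
(τ − ω×Iω)/I = (-0.0625, 0.3733, -0.4833)

α = (-0.0625, 0.3733, -0.4833)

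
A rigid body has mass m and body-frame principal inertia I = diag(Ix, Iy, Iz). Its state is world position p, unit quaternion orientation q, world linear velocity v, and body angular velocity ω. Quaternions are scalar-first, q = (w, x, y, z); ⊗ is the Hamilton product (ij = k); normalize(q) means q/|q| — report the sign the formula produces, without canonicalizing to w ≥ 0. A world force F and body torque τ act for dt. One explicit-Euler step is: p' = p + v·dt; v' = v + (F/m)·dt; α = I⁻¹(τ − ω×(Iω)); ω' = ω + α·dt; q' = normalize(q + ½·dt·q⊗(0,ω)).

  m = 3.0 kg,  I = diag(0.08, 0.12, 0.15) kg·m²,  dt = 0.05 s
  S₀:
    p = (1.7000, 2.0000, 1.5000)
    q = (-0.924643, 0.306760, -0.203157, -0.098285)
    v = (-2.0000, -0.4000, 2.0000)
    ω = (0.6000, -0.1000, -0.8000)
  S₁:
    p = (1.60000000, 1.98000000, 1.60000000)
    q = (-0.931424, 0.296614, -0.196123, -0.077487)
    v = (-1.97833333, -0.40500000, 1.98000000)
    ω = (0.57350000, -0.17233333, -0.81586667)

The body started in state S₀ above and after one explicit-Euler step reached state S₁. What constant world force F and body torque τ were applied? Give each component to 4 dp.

rate change Δω = (-0.02650000, -0.07233333, -0.01586667)
precession coupling = (0.0024, 0.0336, -0.0024)
τ = I·(Δω/dt) + ω₀×(Iω₀) = (-0.0400, -0.1400, -0.0500)
Δv = v₁−v₀ = (0.02166667, -0.00500000, -0.02000000)
applied force F = (1.3000, -0.3000, -1.2000)

F = (1.3000, -0.3000, -1.2000)
τ = (-0.0400, -0.1400, -0.0500)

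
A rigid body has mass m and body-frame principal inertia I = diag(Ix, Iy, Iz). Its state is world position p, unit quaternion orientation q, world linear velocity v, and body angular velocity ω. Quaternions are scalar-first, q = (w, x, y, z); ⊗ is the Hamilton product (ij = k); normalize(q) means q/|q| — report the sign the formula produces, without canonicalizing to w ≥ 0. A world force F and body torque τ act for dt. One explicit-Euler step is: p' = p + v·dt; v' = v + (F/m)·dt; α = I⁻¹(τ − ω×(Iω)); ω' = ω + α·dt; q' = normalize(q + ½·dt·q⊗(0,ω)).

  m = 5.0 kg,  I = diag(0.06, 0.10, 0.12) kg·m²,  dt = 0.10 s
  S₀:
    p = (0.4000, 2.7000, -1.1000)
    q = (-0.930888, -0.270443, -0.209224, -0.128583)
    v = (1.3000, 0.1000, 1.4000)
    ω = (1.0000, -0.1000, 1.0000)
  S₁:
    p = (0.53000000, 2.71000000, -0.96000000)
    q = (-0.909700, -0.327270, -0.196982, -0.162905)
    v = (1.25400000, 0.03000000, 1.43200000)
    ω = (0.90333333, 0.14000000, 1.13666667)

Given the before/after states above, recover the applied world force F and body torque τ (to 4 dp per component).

velocity change Δv = (-0.04600000, -0.07000000, 0.03200000)
m·(v₁−v₀)/dt = (-2.3000, -3.5000, 1.6000)
ω₁ − ω₀ = (-0.09666667, 0.24000000, 0.13666667)
ω₀×(Iω₀) = (-0.0020, -0.0600, -0.0040)
τ = I·(Δω/dt) + ω₀×(Iω₀) = (-0.0600, 0.1800, 0.1600)

F = (-2.3000, -3.5000, 1.6000)
τ = (-0.0600, 0.1800, 0.1600)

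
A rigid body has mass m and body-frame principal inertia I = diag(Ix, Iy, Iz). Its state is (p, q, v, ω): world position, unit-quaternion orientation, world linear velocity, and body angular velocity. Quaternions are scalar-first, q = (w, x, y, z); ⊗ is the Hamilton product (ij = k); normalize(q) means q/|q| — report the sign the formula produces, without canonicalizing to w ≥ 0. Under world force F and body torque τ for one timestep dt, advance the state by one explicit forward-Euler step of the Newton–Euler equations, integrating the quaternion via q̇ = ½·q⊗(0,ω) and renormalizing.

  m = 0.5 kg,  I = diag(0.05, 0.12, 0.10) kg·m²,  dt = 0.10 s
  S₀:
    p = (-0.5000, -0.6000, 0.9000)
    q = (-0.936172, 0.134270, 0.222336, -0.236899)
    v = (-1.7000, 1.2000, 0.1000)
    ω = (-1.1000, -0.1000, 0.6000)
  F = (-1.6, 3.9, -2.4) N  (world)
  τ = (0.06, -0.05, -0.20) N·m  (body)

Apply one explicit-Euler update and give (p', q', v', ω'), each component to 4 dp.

p' = (-0.6700, -0.4800, 0.9100)
q' = (-0.9188, 0.1909, 0.2356, -0.2529)
v' = (-2.0200, 1.9800, -0.3800)
ω' = (-0.9824, -0.1692, 0.3923)

precession coupling ω×(Iω) = (0.0012, 0.0330, 0.0077)
(τ − ω×Iω)/I = (1.1760, -0.6917, -2.0770)
ω + α·dt = (-0.9824, -0.1692, 0.3923)
q⊗(0,ω) = (0.3120700, 1.1395009, 0.2736441, -0.3305606)
updated quaternion q' = (-0.9188, 0.1909, 0.2356, -0.2529)
a = F/m = (-3.2000, 7.8000, -4.8000)
p' = p + v·dt = (-0.6700, -0.4800, 0.9100)
v + (F/m)dt = (-2.0200, 1.9800, -0.3800)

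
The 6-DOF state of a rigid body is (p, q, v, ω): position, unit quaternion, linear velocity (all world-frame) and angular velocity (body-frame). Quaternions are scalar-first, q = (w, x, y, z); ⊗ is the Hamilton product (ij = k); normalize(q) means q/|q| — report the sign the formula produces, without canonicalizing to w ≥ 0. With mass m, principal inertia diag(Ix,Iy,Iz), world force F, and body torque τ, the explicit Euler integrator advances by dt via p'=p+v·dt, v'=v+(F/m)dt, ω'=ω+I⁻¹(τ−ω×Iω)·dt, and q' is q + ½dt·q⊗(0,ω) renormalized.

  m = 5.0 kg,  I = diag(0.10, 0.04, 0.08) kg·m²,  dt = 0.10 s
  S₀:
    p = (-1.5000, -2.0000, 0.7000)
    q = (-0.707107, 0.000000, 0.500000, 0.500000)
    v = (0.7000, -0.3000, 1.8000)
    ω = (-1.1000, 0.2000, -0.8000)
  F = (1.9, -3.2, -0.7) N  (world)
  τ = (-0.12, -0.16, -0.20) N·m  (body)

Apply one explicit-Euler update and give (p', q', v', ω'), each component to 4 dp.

linear accel F/m = (0.3800, -0.6400, -0.1400)
p + v·dt = (-1.4300, -2.0300, 0.8800)
v + (F/m)dt = (0.7380, -0.3640, 1.7860)
angular accel α = (-1.1360, -4.4400, -2.6650)
ω' = ω + α·dt = (-1.2136, -0.2440, -1.0665)
2q̇ = q⊗(0,ω) = (0.3000000, 0.2778177, -0.6914214, 1.1156856)
q + ½dt·q⊗(0,ω), renormalized = (-0.6905, 0.0139, 0.4643, 0.5545)

p' = (-1.4300, -2.0300, 0.8800)
q' = (-0.6905, 0.0139, 0.4643, 0.5545)
v' = (0.7380, -0.3640, 1.7860)
ω' = (-1.2136, -0.2440, -1.0665)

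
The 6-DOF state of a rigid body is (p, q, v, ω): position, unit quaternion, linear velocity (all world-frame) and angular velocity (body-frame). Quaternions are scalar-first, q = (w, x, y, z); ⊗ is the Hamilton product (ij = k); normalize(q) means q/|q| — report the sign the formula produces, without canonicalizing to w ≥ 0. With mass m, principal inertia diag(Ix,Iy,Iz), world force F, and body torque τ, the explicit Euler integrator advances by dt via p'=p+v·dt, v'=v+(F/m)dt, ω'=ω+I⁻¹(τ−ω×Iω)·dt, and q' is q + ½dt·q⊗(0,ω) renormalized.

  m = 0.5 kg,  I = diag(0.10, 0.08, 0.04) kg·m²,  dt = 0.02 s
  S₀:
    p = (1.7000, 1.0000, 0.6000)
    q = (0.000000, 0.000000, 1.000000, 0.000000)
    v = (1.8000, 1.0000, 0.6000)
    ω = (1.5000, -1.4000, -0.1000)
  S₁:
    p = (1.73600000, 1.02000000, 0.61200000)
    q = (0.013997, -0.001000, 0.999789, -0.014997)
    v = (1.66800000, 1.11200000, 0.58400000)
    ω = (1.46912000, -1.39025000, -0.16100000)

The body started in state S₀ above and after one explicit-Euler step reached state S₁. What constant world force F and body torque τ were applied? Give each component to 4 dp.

F = (-3.3000, 2.8000, -0.4000)
τ = (-0.1600, 0.0300, -0.0800)

Δv = v₁−v₀ = (-0.13200000, 0.11200000, -0.01600000)
m·(v₁−v₀)/dt = (-3.3000, 2.8000, -0.4000)
rate change Δω = (-0.03088000, 0.00975000, -0.06100000)
precession coupling = (-0.0056, -0.0090, 0.0420)
τ = I·(Δω/dt) + ω₀×(Iω₀) = (-0.1600, 0.0300, -0.0800)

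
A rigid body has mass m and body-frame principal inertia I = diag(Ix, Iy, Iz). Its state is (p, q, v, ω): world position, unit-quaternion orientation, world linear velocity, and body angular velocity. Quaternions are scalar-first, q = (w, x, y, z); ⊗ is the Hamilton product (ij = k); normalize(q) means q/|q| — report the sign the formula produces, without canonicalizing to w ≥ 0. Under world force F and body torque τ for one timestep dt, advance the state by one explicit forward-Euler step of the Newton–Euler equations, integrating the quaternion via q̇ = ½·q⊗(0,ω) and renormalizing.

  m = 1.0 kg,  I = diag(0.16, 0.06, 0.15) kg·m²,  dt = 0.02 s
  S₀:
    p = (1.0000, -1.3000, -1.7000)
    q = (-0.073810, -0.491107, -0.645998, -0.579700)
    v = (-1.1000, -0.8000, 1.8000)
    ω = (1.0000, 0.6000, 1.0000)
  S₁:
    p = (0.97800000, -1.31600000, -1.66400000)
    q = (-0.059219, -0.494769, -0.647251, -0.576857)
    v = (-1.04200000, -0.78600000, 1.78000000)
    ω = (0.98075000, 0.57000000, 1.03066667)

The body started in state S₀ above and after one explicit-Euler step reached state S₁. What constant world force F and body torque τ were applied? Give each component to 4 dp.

Δω = ω₁−ω₀ = (-0.01925000, -0.03000000, 0.03066667)
precession coupling = (0.0540, 0.0100, -0.0600)
I·α + gyro = (-0.1000, -0.0800, 0.1700)
Δv = v₁−v₀ = (0.05800000, 0.01400000, -0.02000000)
m·(v₁−v₀)/dt = (2.9000, 0.7000, -1.0000)

F = (2.9000, 0.7000, -1.0000)
τ = (-0.1000, -0.0800, 0.1700)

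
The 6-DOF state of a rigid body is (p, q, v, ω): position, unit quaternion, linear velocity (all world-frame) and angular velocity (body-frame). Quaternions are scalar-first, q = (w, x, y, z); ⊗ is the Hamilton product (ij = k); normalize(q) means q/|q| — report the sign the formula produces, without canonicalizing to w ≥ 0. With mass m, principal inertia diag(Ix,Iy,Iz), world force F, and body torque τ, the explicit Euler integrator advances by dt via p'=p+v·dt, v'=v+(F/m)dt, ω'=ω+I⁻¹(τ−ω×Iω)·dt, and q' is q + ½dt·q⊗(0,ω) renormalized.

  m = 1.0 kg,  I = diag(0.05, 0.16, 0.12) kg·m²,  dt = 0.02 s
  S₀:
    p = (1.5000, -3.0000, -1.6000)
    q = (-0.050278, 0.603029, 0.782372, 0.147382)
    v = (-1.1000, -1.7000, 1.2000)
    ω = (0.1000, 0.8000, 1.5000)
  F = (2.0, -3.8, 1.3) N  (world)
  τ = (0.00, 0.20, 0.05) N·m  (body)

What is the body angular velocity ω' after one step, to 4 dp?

ω' = (0.1192, 0.8263, 1.5069)

precession coupling ω×(Iω) = (-0.0480, -0.0105, 0.0088)
angular accel α = (0.9600, 1.3156, 0.3433)
new body rate ω' = (0.1192, 0.8263, 1.5069)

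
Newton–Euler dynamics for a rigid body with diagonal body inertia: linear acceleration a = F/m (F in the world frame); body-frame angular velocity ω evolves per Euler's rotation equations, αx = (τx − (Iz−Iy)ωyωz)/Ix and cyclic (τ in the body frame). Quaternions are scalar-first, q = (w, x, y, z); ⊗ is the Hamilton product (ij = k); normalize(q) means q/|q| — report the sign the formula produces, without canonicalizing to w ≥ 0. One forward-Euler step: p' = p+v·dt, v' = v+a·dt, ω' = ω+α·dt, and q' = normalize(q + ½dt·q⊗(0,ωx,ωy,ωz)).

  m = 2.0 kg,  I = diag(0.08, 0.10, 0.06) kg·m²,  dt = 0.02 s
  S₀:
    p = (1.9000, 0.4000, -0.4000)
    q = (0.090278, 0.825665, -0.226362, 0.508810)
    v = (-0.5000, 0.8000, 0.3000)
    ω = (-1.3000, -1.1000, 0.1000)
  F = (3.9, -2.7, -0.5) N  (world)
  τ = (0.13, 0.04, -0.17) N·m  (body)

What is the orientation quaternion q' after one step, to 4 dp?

q⊗(0,ω) = (0.7734853, 0.4196934, -0.8433253, -1.1934743)
q' = normalize(q + ½dt·q⊗(0,ω)) = (0.0980, 0.8297, -0.2348, 0.4968)

q' = (0.0980, 0.8297, -0.2348, 0.4968)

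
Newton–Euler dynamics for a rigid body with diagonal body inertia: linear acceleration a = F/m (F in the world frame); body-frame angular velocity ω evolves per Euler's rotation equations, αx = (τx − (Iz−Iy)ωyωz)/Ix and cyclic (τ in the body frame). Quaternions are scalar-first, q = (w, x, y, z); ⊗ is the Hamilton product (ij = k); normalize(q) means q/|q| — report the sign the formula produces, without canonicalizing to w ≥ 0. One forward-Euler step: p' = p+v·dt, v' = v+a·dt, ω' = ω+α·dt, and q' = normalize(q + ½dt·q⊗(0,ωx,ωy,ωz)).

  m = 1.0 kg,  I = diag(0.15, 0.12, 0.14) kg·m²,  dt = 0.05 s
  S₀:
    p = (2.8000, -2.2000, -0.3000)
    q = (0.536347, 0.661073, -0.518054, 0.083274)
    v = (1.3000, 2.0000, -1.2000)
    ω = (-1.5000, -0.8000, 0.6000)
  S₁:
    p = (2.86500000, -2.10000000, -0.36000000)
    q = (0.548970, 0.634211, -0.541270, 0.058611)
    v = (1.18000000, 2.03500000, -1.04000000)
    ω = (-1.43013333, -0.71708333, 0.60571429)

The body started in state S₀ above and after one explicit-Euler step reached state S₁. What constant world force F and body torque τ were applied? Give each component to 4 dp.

F = (-2.4000, 0.7000, 3.2000)
τ = (0.2000, 0.1900, -0.0200)

Δv = v₁−v₀ = (-0.12000000, 0.03500000, 0.16000000)
applied force F = (-2.4000, 0.7000, 3.2000)
ω₁ − ω₀ = (0.06986667, 0.08291667, 0.00571429)
ω₀×(Iω₀) = (-0.0096, -0.0090, -0.0360)
τ = I·(Δω/dt) + ω₀×(Iω₀) = (0.2000, 0.1900, -0.0200)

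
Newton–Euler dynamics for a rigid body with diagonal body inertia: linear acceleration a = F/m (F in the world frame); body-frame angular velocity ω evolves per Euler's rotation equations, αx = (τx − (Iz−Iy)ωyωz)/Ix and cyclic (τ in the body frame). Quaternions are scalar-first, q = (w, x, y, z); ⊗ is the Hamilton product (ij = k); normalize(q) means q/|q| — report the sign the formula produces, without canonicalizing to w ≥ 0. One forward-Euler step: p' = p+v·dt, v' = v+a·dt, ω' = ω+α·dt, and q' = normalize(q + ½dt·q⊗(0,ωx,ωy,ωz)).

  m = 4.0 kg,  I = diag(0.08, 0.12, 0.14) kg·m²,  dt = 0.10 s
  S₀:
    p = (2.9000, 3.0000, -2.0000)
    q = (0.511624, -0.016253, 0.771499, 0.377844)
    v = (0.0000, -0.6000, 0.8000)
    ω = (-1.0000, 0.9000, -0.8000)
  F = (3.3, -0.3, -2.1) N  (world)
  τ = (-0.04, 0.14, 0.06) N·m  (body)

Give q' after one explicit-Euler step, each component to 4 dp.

2q̇ = q⊗(0,ω) = (-0.4083269, -1.4688828, 0.0696152, 0.3475721)
q + ½dt·q⊗(0,ω), renormalized = (0.4897, -0.0894, 0.7726, 0.3940)

q' = (0.4897, -0.0894, 0.7726, 0.3940)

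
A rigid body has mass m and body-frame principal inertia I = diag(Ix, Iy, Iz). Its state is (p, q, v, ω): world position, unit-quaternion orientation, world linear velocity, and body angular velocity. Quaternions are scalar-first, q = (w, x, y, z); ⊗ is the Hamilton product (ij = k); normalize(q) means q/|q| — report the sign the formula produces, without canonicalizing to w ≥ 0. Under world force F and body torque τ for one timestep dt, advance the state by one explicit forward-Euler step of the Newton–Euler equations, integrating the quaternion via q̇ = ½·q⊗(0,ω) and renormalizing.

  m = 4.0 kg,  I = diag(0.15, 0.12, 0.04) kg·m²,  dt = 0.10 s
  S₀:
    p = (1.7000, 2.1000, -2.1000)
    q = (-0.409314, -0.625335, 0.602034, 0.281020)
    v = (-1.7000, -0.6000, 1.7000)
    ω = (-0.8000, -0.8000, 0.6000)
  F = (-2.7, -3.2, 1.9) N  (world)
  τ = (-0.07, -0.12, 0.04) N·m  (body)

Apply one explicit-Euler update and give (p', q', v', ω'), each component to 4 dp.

a = (-0.6750, -0.8000, 0.4750)
new position p' = (1.5300, 2.0400, -1.9300)
v' = v + a·dt = (-1.7675, -0.6800, 1.7475)
gyro term ω×Iω = (0.0384, -0.0528, -0.0192)
(τ − ω×Iω)/I = (-0.7227, -0.5600, 1.4800)
ω + α·dt = (-0.8723, -0.8560, 0.7480)
2q̇ = q⊗(0,ω) = (-0.1872528, 0.9134876, 0.4778362, 0.7363068)
updated quaternion q' = (-0.4178, -0.5785, 0.6246, 0.3172)

p' = (1.5300, 2.0400, -1.9300)
q' = (-0.4178, -0.5785, 0.6246, 0.3172)
v' = (-1.7675, -0.6800, 1.7475)
ω' = (-0.8723, -0.8560, 0.7480)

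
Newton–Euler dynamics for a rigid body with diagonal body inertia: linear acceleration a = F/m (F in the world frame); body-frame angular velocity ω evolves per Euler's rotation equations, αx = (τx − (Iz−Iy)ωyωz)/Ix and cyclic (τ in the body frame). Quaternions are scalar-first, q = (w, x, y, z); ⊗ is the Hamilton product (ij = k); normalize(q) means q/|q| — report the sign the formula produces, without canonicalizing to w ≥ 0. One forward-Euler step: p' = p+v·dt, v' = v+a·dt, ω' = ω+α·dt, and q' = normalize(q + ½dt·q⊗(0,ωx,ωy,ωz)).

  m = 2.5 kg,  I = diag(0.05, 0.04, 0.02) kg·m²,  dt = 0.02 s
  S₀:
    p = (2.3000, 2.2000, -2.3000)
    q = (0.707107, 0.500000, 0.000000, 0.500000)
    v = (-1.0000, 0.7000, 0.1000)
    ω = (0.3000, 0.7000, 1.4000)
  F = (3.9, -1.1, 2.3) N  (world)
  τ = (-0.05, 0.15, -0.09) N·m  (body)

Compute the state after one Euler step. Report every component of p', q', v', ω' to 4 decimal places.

gyro term ω×Iω = (-0.0196, 0.0126, -0.0021)
angular accel α = (-0.6080, 3.4350, -4.3950)
ω + α·dt = (0.2878, 0.7687, 1.3121)
q⊗(0,ω) = (-0.8500000, -0.1378679, -0.0550251, 1.3399498)
q' = normalize(q + ½dt·q⊗(0,ω)) = (0.6985, 0.4986, -0.0006, 0.5133)
a = F/m = (1.5600, -0.4400, 0.9200)
new position p' = (2.2800, 2.2140, -2.2980)
new velocity v' = (-0.9688, 0.6912, 0.1184)

p' = (2.2800, 2.2140, -2.2980)
q' = (0.6985, 0.4986, -0.0006, 0.5133)
v' = (-0.9688, 0.6912, 0.1184)
ω' = (0.2878, 0.7687, 1.3121)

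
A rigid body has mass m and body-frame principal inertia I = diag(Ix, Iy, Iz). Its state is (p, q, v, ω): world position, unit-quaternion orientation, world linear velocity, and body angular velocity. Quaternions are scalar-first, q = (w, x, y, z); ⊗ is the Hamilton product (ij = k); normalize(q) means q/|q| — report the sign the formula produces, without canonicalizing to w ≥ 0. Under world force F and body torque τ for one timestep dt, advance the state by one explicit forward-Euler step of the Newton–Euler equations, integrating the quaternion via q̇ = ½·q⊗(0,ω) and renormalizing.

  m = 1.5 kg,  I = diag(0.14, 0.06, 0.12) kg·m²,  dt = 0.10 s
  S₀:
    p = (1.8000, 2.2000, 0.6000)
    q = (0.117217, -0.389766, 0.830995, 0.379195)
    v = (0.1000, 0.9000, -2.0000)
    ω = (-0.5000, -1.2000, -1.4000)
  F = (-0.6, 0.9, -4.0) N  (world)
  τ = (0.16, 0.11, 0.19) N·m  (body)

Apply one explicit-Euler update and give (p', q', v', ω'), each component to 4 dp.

p' = (1.8100, 2.2900, 0.4000)
q' = (0.1830, -0.4262, 0.7836, 0.4133)
v' = (0.0600, 0.9600, -2.2667)
ω' = (-0.4577, -1.0400, -1.2017)

precession coupling ω×(Iω) = (0.1008, 0.0140, -0.0480)
(τ − ω×Iω)/I = (0.4229, 1.6000, 1.9833)
ω + α·dt = (-0.4577, -1.0400, -1.2017)
Hamilton product q⊗(0,ω) = (1.3331840, -0.7669675, -0.8759303, 0.7191129)
q' = normalize(q + ½dt·q⊗(0,ω)) = (0.1830, -0.4262, 0.7836, 0.4133)
a = F/m = (-0.4000, 0.6000, -2.6667)
p' = p + v·dt = (1.8100, 2.2900, 0.4000)
new velocity v' = (0.0600, 0.9600, -2.2667)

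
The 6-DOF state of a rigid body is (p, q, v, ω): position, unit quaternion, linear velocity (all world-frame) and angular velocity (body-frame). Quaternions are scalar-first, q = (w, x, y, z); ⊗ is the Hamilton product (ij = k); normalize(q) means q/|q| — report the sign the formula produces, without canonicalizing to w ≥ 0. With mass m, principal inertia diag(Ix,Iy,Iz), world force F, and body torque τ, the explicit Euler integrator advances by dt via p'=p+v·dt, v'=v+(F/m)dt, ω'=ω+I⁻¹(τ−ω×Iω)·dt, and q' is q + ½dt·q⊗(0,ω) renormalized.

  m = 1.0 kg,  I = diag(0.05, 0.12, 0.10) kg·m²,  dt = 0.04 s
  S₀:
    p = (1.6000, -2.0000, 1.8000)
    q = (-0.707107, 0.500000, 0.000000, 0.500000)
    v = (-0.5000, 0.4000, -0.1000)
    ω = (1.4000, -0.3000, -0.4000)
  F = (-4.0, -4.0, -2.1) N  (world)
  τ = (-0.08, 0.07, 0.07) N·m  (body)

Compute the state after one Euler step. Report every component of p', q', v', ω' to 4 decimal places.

p' = (1.5800, -1.9840, 1.7960)
q' = (-0.7168, 0.4830, 0.0222, 0.5024)
v' = (-0.6600, 0.2400, -0.1840)
ω' = (1.3379, -0.2860, -0.3602)

ω×(Iω) gyroscopic = (-0.0024, 0.0280, -0.0294)
angular accel α = (-1.5520, 0.3500, 0.9940)
ω' = ω + α·dt = (1.3379, -0.2860, -0.3602)
Hamilton product q⊗(0,ω) = (-0.5000000, -0.8399498, 1.1121321, 0.1328428)
q + ½dt·q⊗(0,ω), renormalized = (-0.7168, 0.4830, 0.0222, 0.5024)
p + v·dt = (1.5800, -1.9840, 1.7960)
v' = v + a·dt = (-0.6600, 0.2400, -0.1840)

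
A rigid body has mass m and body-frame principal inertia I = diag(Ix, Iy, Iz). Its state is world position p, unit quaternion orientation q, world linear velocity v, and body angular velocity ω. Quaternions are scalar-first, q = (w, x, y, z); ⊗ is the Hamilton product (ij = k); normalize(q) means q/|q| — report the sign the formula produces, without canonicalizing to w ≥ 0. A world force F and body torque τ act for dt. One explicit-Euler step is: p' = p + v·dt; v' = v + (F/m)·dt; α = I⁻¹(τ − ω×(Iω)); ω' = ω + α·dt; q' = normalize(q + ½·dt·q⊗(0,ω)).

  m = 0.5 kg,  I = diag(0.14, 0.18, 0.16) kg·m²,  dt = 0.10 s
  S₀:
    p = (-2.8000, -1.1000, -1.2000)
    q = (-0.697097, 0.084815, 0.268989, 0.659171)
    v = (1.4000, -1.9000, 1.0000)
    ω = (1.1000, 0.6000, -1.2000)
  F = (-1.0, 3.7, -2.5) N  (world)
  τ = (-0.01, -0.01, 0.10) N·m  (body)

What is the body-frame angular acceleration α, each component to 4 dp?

α = (-0.1743, -0.2022, 0.4600)

ω×(Iω) gyroscopic = (0.0144, 0.0264, 0.0264)
angular accel α = (-0.1743, -0.2022, 0.4600)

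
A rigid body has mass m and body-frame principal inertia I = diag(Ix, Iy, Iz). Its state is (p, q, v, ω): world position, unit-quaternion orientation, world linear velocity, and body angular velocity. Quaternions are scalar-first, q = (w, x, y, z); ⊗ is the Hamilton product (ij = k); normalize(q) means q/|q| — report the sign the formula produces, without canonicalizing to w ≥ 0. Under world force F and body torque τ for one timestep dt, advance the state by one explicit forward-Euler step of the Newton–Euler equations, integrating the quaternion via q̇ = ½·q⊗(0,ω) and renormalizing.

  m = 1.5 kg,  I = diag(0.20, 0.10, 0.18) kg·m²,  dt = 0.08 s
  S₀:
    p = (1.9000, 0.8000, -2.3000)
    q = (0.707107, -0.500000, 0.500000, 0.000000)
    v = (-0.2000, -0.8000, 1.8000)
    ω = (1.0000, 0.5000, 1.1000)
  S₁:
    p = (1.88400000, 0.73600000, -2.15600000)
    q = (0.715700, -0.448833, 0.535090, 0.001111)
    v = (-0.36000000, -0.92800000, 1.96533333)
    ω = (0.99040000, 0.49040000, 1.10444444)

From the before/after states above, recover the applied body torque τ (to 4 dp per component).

τ = (0.0200, 0.0100, -0.0400)

rate change Δω = (-0.00960000, -0.00960000, 0.00444444)
precession coupling = (0.0440, 0.0220, -0.0500)
applied torque τ = (0.0200, 0.0100, -0.0400)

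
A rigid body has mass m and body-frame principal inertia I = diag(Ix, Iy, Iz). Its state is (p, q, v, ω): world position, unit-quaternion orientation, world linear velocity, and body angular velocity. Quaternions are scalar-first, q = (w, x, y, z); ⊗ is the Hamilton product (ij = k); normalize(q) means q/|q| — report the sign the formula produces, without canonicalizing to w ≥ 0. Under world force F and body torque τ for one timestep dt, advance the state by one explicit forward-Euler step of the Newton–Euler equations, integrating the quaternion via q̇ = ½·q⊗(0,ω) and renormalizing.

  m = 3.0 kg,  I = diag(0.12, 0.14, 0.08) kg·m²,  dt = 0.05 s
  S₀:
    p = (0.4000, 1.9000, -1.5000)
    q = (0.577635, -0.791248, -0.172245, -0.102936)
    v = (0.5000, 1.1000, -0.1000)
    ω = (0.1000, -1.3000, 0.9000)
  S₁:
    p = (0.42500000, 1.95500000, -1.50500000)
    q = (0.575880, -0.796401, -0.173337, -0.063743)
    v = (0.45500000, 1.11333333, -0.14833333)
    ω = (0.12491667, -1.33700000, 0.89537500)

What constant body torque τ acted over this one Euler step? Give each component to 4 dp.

τ = (0.1300, -0.1000, -0.0100)

ω₁ − ω₀ = (0.02491667, -0.03700000, -0.00462500)
precession coupling = (0.0702, 0.0036, -0.0026)
I·α + gyro = (0.1300, -0.1000, -0.0100)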